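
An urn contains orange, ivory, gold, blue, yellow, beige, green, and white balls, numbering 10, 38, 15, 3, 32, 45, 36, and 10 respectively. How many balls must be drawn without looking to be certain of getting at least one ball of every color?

The hardest color to obtain is blue: we could draw every other ball first — 189 − 3 = 186 balls — without a single blue one.
The next draw must be blue, so 186 + 1 = 187.

187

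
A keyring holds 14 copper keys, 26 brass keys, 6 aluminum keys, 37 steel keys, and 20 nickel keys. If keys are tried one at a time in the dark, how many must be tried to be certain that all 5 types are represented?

The hardest type to obtain is aluminum: we could draw every other key first — 103 − 6 = 97 keys — without a single aluminum one.
The next draw must be aluminum, so 97 + 1 = 98.

98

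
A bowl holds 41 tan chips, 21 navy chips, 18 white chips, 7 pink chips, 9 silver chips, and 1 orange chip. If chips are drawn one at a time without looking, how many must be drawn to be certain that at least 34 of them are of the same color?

90

In the worst case we take at most 33 of each color, but all 21 navy, all 18 white, all 7 pink, all 9 silver, and all 1 orange (fewer than 33), giving 33 + 21 + 18 + 7 + 9 + 1 = 89.
One more chip then forces some color to 34, so 89 + 1 = 90.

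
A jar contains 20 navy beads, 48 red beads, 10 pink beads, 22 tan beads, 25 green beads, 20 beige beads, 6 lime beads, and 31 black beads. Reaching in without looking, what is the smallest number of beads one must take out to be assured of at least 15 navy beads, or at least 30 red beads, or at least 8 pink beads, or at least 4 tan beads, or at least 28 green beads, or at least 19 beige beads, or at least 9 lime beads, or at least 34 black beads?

Each of the 8 colors has its own threshold; avoid all of them simultaneously.
The worst case stops just short of every target: 14 navy, 29 red, 7 pink, 3 tan, all 25 green, 18 beige, all 6 lime, all 31 black — 14 + 29 + 7 + 3 + 25 + 18 + 6 + 31 = 133 beads.
One more bead must push some color to its target, so 133 + 1 = 134.

134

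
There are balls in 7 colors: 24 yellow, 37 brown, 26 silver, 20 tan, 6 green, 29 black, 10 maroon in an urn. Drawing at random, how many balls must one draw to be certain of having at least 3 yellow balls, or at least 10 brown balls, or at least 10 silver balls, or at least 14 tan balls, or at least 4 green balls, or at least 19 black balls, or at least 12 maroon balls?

65

Each of the 7 colors has its own threshold; avoid all of them simultaneously.
The worst case stops just short of every target: 2 yellow, 9 brown, 9 silver, 13 tan, 3 green, 18 black, all 10 maroon — 2 + 9 + 9 + 13 + 3 + 18 + 10 = 64 balls.
One more ball must push some color to its target, so 64 + 1 = 65.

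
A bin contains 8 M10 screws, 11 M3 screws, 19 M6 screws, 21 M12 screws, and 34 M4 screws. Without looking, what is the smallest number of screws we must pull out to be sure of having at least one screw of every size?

The hardest size to obtain is M10: we could draw every other screw first — 93 − 8 = 85 screws — without a single M10 one.
The next draw must be M10, so 85 + 1 = 86.

86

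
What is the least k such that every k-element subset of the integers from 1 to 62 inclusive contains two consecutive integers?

Partition {1, …, 62} into 31 pairs: {1,2}, {3,4}, …, {61,62}.
Choosing 31 integers — say the 31 even numbers 2, 4, …, 62 — takes one from each pair and avoids the property.
Choosing 32 forces two into the same pair by pigeonhole, and those are consecutive. So 32.

32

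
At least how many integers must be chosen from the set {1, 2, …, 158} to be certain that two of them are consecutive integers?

80

Partition {1, …, 158} into 79 pairs: {1,2}, {3,4}, …, {157,158}.
Choosing 79 integers — say the 79 even numbers 2, 4, …, 158 — takes one from each pair and avoids the property.
Choosing 80 forces two into the same pair by pigeonhole, and those are consecutive. So 80.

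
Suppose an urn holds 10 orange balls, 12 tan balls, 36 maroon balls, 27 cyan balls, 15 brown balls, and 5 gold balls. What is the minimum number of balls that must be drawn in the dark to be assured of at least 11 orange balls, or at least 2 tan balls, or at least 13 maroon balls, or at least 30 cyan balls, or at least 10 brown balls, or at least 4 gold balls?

63

Each of the 6 colors has its own threshold; avoid all of them simultaneously.
The worst case stops just short of every target: 10 orange, 1 tan, 12 maroon, all 27 cyan, 9 brown, 3 gold — 10 + 1 + 12 + 27 + 9 + 3 = 62 balls.
One more ball must push some color to its target, so 62 + 1 = 63.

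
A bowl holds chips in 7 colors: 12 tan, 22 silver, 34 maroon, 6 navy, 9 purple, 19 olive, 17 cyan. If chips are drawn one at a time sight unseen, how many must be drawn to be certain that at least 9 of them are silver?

To avoid silver chips as long as possible, exhaust the other 6 colors first.
The worst case draws every non-silver chip first: 12 + 34 + 6 + 9 + 19 + 17 = 97.
The next 9 draws are then forced to be silver, giving 97 + 9 = 106.

106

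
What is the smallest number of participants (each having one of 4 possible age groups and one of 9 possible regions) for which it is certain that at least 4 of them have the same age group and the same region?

There are 4 × 9 = 36 (age group, region) combinations acting as pigeonholes.
With 36 × 3 = 108 participants we could place exactly 3 in each, with no (age group, region) pair reaching 4.
One more forces some (age group, region) pair to hold 4, so 108 + 1 = 109.

109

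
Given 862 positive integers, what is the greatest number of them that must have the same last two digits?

There are 100 possible two-digit endings, which serve as the pigeonholes.
If each of the 100 possible two-digit endings held at most 8, the total would be at most 100 × 8 = 800 < 862, a contradiction.
So at least one holds ⌈862/100⌉ = 9.

9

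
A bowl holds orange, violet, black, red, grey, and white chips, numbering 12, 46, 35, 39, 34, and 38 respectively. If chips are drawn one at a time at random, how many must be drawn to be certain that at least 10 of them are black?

179

The worst case draws every non-black chip first: 12 + 46 + 39 + 34 + 38 = 169.
The next 10 draws are then forced to be black, giving 169 + 10 = 179.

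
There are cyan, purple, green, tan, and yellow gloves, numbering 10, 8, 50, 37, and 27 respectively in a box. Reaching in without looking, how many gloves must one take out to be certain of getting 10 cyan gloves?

The worst case draws every non-cyan glove first: 8 + 50 + 37 + 27 = 122.
The next 10 draws are then forced to be cyan, giving 122 + 10 = 132.

132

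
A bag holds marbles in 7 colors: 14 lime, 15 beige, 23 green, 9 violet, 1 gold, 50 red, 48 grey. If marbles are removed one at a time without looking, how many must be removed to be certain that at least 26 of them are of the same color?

Treat the 7 colors as pigeonholes.
In the worst case we take at most 25 of each color, but all 14 lime, all 15 beige, all 23 green, all 9 violet, and all 1 gold (fewer than 25), giving 14 + 15 + 23 + 9 + 1 + 25 + 25 = 112.
One more marble then forces some color to 26, so 112 + 1 = 113.

113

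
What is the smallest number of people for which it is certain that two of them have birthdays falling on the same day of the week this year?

There are 7 days of the week acting as pigeonholes.
With 7 people we could place one in each, avoiding any repeat.
One more forces some class to hold 2, so 7 + 1 = 8.

8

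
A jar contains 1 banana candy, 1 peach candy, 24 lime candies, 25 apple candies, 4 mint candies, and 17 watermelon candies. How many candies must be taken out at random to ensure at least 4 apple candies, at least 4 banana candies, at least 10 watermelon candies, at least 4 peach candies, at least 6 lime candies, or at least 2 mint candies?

21

The worst case stops just short of every target: all 1 banana, all 1 peach, 5 lime, 3 apple, 1 mint, 9 watermelon — 1 + 1 + 5 + 3 + 1 + 9 = 20 candies.
One more candy must push some flavor to its target, so 20 + 1 = 21.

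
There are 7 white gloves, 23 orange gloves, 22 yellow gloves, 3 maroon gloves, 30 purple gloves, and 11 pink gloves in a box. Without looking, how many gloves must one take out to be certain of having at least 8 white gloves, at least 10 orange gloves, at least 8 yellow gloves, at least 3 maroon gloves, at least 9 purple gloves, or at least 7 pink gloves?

40

Each of the 6 colors has its own threshold; avoid all of them simultaneously.
The worst case stops just short of every target: 7 white, 9 orange, 7 yellow, 2 maroon, 8 purple, 6 pink — 7 + 9 + 7 + 2 + 8 + 6 = 39 gloves.
One more glove must push some color to its target, so 39 + 1 = 40.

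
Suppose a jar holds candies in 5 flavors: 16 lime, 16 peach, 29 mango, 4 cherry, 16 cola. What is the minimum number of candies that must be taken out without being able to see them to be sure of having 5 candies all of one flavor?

The worst case takes 4 candies of each flavor without reaching 5 of any: 5 × 4 = 20.
The next candy must bring some flavor to 5, so 20 + 1 = 21.

21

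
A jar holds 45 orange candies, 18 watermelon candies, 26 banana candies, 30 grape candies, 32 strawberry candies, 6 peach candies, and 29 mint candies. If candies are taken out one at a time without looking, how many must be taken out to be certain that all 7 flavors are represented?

The hardest flavor to obtain is peach: we could draw every other candy first — 186 − 6 = 180 candies — without a single peach one.
The next draw must be peach, so 180 + 1 = 181.

181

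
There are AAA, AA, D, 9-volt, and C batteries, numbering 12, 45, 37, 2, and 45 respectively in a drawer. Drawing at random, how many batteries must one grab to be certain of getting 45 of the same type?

In the worst case we take at most 44 of each type, but all 12 AAA, all 37 D, and all 2 9-volt (fewer than 44), giving 12 + 44 + 37 + 2 + 44 = 139.
One more battery then forces some type to 45, so 139 + 1 = 140.

140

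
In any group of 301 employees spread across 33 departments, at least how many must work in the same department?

10

If each of the 33 departments held at most 9, the total would be at most 33 × 9 = 297 < 301, a contradiction.
So at least one holds ⌈301/33⌉ = 10.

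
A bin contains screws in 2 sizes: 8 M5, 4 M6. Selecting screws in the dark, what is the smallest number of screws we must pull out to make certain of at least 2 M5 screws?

The worst case draws every non-M5 screw first: 4.
The next 2 draws are then forced to be M5, giving 4 + 2 = 6.

6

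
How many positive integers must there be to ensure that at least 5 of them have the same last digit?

41

There are 10 possible last digits acting as pigeonholes.
With 10 × 4 = 40 positive integers we could place exactly 4 in each, with no class reaching 5.
One more forces some class to hold 5, so 40 + 1 = 41.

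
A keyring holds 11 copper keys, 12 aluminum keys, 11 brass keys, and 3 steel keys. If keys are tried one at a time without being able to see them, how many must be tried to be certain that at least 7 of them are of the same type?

22

In the worst case we take at most 6 of each type, but all 3 steel (fewer than 6), giving 6 + 6 + 6 + 3 = 21.
One more key then forces some type to 7, so 21 + 1 = 22.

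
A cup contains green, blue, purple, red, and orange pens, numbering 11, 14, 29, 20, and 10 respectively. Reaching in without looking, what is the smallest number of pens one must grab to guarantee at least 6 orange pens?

The worst case draws every non-orange pen first: 11 + 14 + 29 + 20 = 74.
The next 6 draws are then forced to be orange, giving 74 + 6 = 80.

80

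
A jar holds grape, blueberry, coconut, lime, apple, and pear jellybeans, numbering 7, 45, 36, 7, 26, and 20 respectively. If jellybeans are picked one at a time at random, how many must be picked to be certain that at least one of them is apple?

116

To avoid apple jellybeans as long as possible, exhaust the other 5 flavors first.
The worst case draws every non-apple jellybean first: 7 + 45 + 36 + 7 + 20 = 115.
The next draw is then forced to be apple, giving 115 + 1 = 116.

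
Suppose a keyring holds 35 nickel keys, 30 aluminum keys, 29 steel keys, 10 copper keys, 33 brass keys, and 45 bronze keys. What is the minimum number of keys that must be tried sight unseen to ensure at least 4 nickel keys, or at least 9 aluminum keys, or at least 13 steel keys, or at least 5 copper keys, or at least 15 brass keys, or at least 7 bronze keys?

The worst case stops just short of every target: 3 nickel, 8 aluminum, 12 steel, 4 copper, 14 brass, 6 bronze — 3 + 8 + 12 + 4 + 14 + 6 = 47 keys.
One more key must push some type to its target, so 47 + 1 = 48.

48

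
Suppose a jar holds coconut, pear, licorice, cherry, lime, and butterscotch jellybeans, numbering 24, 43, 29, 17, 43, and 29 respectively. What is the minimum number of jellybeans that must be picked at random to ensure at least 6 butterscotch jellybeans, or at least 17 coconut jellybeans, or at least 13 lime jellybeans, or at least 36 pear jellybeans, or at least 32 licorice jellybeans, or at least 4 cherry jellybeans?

The worst case stops just short of every target: 16 coconut, 35 pear, all 29 licorice, 3 cherry, 12 lime, 5 butterscotch — 16 + 35 + 29 + 3 + 12 + 5 = 100 jellybeans.
One more jellybean must push some flavor to its target, so 100 + 1 = 101.

101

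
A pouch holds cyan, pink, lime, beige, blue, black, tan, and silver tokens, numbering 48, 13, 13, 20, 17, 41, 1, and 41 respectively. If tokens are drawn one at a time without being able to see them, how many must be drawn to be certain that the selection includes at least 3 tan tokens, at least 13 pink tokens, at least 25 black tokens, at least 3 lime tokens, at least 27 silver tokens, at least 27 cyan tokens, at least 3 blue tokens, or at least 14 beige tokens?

107

The worst case stops just short of every target: 26 cyan, 12 pink, 2 lime, 13 beige, 2 blue, 24 black, all 1 tan, 26 silver — 26 + 12 + 2 + 13 + 2 + 24 + 1 + 26 = 106 tokens.
One more token must push some color to its target, so 106 + 1 = 107.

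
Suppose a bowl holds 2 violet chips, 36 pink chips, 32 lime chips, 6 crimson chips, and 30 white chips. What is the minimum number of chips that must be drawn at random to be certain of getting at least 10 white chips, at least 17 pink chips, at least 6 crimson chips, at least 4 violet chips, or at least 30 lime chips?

62

Each of the 5 colors has its own threshold; avoid all of them simultaneously.
The worst case stops just short of every target: all 2 violet, 16 pink, 29 lime, 5 crimson, 9 white — 2 + 16 + 29 + 5 + 9 = 61 chips.
One more chip must push some color to its target, so 61 + 1 = 62.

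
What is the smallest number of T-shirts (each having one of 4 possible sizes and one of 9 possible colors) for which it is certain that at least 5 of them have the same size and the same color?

145

There are 4 × 9 = 36 (size, color) combinations acting as pigeonholes.
With 36 × 4 = 144 T-shirts we could place exactly 4 in each, with no (size, color) pair reaching 5.
One more forces some (size, color) pair to hold 5, so 144 + 1 = 145.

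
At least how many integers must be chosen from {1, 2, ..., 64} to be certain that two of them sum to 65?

33

Partition {1, …, 64} into 32 pairs: {1,64}, {2,63}, …, {32,33}.
Choosing 32 integers — say the integers 1 through 32 — takes one from each pair and avoids the property.
Choosing 33 forces two into the same pair by pigeonhole, and those sum to 65. So 33.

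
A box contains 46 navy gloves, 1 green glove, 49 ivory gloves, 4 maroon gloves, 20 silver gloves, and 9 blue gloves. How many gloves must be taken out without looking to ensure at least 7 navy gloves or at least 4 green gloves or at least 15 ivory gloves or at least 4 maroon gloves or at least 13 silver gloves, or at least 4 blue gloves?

40

Each of the 6 colors has its own threshold; avoid all of them simultaneously.
The worst case stops just short of every target: 6 navy, all 1 green, 14 ivory, 3 maroon, 12 silver, 3 blue — 6 + 1 + 14 + 3 + 12 + 3 = 39 gloves.
One more glove must push some color to its target, so 39 + 1 = 40.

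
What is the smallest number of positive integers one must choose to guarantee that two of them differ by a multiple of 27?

Two integers differ by a multiple of 27 exactly when they share a remainder mod 27.
There are 27 residue classes mod 27, so 27 integers can all lie in distinct classes.
One more integer must repeat a residue, giving a difference divisible by 27. So n = 27 + 1 = 28.

28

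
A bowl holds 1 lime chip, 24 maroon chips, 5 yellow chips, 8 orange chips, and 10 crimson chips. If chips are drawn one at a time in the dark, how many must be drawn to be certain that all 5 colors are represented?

48

The hardest color to obtain is lime: we could draw every other chip first — 48 − 1 = 47 chips — without a single lime one.
The next draw must be lime, so 47 + 1 = 48.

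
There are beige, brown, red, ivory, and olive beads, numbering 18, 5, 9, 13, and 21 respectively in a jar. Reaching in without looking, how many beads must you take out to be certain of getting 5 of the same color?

21

The worst case takes 4 beads of each color without reaching 5 of any: 5 × 4 = 20.
The next bead must bring some color to 5, so 20 + 1 = 21.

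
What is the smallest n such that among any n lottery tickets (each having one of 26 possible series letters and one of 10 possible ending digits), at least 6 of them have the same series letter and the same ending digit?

1301

There are 26 × 10 = 260 (series letter, ending digit) combinations acting as pigeonholes.
With 260 × 5 = 1300 lottery tickets we could place exactly 5 in each, with no (series letter, ending digit) pair reaching 6.
One more forces some (series letter, ending digit) pair to hold 6, so 1300 + 1 = 1301.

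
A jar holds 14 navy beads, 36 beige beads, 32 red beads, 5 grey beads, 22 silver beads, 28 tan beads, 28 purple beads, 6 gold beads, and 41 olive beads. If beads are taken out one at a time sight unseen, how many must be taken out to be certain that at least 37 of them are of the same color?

Treat the 9 colors as pigeonholes.
In the worst case we take at most 36 of each color, but all 14 navy, all 32 red, all 5 grey, all 22 silver, all 28 tan, all 28 purple, and all 6 gold (fewer than 36), giving 14 + 36 + 32 + 5 + 22 + 28 + 28 + 6 + 36 = 207.
One more bead then forces some color to 37, so 207 + 1 = 208.

208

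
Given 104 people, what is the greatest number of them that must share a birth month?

There are 12 months of the year, which serve as the pigeonholes.
If each of the 12 months of the year held at most 8, the total would be at most 12 × 8 = 96 < 104, a contradiction.
So at least one holds ⌈104/12⌉ = 9.

9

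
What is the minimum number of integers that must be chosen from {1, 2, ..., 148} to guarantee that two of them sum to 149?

Partition {1, …, 148} into 74 pairs: {1,148}, {2,147}, …, {74,75}.
Choosing 74 integers — say the integers 1 through 74 — takes one from each pair and avoids the property.
Choosing 75 forces two into the same pair by pigeonhole, and those sum to 149. So 75.

75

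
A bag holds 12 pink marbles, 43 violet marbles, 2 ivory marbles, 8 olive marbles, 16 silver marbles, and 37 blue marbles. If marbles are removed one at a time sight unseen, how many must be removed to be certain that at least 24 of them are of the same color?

85

Treat the 6 colors as pigeonholes.
In the worst case we take at most 23 of each color, but all 12 pink, all 2 ivory, all 8 olive, and all 16 silver (fewer than 23), giving 12 + 23 + 2 + 8 + 16 + 23 = 84.
One more marble then forces some color to 24, so 84 + 1 = 85.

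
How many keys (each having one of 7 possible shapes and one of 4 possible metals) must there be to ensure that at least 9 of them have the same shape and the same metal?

225

There are 7 × 4 = 28 (shape, metal) combinations acting as pigeonholes.
With 28 × 8 = 224 keys we could place exactly 8 in each, with no (shape, metal) pair reaching 9.
One more forces some (shape, metal) pair to hold 9, so 224 + 1 = 225.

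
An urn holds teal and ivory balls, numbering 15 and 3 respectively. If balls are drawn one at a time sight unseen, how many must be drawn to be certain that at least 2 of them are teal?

The worst case draws every non-teal ball first: 3.
The next 2 draws are then forced to be teal, giving 3 + 2 = 5.

5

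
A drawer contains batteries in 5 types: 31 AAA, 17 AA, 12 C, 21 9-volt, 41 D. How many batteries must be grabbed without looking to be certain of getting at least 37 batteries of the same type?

In the worst case we take at most 36 of each type, but all 31 AAA, all 17 AA, all 12 C, and all 21 9-volt (fewer than 36), giving 31 + 17 + 12 + 21 + 36 = 117.
One more battery then forces some type to 37, so 117 + 1 = 118.

118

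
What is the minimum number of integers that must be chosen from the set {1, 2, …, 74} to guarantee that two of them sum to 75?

Partition {1, …, 74} into 37 pairs: {1,74}, {2,73}, …, {37,38}.
Choosing 37 integers — say the integers 1 through 37 — takes one from each pair and avoids the property.
Choosing 38 forces two into the same pair by pigeonhole, and those sum to 75. So 38.

38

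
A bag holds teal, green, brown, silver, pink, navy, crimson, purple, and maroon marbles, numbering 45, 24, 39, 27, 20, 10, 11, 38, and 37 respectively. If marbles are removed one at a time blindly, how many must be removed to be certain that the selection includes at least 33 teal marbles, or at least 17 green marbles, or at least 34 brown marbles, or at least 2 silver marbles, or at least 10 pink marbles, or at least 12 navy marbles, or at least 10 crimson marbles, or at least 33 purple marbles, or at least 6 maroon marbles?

148

The worst case stops just short of every target: 32 teal, 16 green, 33 brown, 1 silver, 9 pink, all 10 navy, 9 crimson, 32 purple, 5 maroon — 32 + 16 + 33 + 1 + 9 + 10 + 9 + 32 + 5 = 147 marbles.
One more marble must push some color to its target, so 147 + 1 = 148.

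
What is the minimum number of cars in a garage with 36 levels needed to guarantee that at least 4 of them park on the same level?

There are 36 levels acting as pigeonholes.
With 36 × 3 = 108 cars we could place exactly 3 in each, with no class reaching 4.
One more forces some class to hold 4, so 108 + 1 = 109.

109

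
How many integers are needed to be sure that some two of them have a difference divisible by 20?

Two integers differ by a multiple of 20 exactly when they share a remainder mod 20.
There are 20 residue classes mod 20, so 20 integers can all lie in distinct classes.
One more integer must repeat a residue, giving a difference divisible by 20. So n = 20 + 1 = 21.

21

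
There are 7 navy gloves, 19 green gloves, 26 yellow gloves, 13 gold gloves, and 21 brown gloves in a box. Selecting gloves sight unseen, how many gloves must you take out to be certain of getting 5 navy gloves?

To avoid navy gloves as long as possible, exhaust the other 4 colors first.
The worst case draws every non-navy glove first: 19 + 26 + 13 + 21 = 79.
The next 5 draws are then forced to be navy, giving 79 + 5 = 84.

84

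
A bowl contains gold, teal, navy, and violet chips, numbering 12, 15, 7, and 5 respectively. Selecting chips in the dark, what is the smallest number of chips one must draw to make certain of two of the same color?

5

The worst case takes 1 chip of each color without reaching 2 of any: 4 × 1 = 4.
The next chip must bring some color to 2, so 4 + 1 = 5.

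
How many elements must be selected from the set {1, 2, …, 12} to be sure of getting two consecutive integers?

7

Partition {1, …, 12} into 6 pairs: {1,2}, {3,4}, …, {11,12}.
Choosing 6 integers — say the 6 even numbers 2, 4, …, 12 — takes one from each pair and avoids the property.
Choosing 7 forces two into the same pair by pigeonhole, and those are consecutive. So 7.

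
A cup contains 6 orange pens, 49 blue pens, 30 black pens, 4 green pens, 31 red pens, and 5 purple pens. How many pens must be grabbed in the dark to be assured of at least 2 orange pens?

The worst case draws every non-orange pen first: 49 + 30 + 4 + 31 + 5 = 119.
The next 2 draws are then forced to be orange, giving 119 + 2 = 121.

121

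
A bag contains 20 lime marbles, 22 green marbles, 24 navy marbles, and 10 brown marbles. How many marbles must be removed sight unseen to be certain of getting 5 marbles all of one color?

17

The worst case takes 4 marbles of each color without reaching 5 of any: 4 × 4 = 16.
The next marble must bring some color to 5, so 16 + 1 = 17.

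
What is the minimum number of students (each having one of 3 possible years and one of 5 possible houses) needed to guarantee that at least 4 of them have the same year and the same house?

46

There are 3 × 5 = 15 (year, house) combinations acting as pigeonholes.
With 15 × 3 = 45 students we could place exactly 3 in each, with no (year, house) pair reaching 4.
One more forces some (year, house) pair to hold 4, so 45 + 1 = 46.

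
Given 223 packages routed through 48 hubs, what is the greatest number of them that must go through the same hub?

The 223 packages fall into 48 hubs.
If each of the 48 hubs held at most 4, the total would be at most 48 × 4 = 192 < 223, a contradiction.
So at least one holds ⌈223/48⌉ = 5.

5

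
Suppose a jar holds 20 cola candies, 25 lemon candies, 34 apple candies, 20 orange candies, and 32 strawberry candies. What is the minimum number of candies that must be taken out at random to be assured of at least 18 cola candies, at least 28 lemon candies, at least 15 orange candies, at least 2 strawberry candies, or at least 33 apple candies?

Each of the 5 flavors has its own threshold; avoid all of them simultaneously.
The worst case stops just short of every target: 17 cola, all 25 lemon, 32 apple, 14 orange, 1 strawberry — 17 + 25 + 32 + 14 + 1 = 89 candies.
One more candy must push some flavor to its target, so 89 + 1 = 90.

90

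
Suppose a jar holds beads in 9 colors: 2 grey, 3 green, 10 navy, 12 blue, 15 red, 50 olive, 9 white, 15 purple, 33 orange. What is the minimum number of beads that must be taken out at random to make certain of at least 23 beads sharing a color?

Treat the 9 colors as pigeonholes.
In the worst case we take at most 22 of each color, but all 2 grey, all 3 green, all 10 navy, all 12 blue, all 15 red, all 9 white, and all 15 purple (fewer than 22), giving 2 + 3 + 10 + 12 + 15 + 22 + 9 + 15 + 22 = 110.
One more bead then forces some color to 23, so 110 + 1 = 111.

111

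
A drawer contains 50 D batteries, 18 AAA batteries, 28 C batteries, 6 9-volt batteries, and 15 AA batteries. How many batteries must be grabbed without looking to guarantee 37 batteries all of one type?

Treat the 5 types as pigeonholes.
In the worst case we take at most 36 of each type, but all 18 AAA, all 28 C, all 6 9-volt, and all 15 AA (fewer than 36), giving 36 + 18 + 28 + 6 + 15 = 103.
One more battery then forces some type to 37, so 103 + 1 = 104.

104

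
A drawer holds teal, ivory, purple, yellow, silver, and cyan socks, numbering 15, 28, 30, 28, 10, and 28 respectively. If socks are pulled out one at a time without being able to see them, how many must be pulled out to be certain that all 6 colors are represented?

The hardest color to obtain is silver: we could draw every other sock first — 139 − 10 = 129 socks — without a single silver one.
The next draw must be silver, so 129 + 1 = 130.

130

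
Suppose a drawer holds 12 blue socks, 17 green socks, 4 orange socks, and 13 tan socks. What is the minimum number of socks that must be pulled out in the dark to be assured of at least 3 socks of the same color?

9

The worst case takes 2 socks of each color without reaching 3 of any: 4 × 2 = 8.
The next sock must bring some color to 3, so 8 + 1 = 9.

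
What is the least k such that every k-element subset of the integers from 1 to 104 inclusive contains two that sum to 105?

53

Partition {1, …, 104} into 52 pairs: {1,104}, {2,103}, …, {52,53}.
Choosing 52 integers — say the integers 1 through 52 — takes one from each pair and avoids the property.
Choosing 53 forces two into the same pair by pigeonhole, and those sum to 105. So 53.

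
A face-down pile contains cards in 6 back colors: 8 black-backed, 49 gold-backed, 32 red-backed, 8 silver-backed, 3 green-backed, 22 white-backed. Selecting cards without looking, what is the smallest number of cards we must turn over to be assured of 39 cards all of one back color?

112

In the worst case we take at most 38 of each back color, but all 8 black-backed, all 32 red-backed, all 8 silver-backed, all 3 green-backed, and all 22 white-backed (fewer than 38), giving 8 + 38 + 32 + 8 + 3 + 22 = 111.
One more card then forces some back color to 39, so 111 + 1 = 112.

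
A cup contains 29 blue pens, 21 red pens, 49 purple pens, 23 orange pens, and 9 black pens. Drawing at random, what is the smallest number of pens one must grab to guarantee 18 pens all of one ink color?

78

Treat the 5 ink colors as pigeonholes.
In the worst case we take at most 17 of each ink color, but all 9 black (fewer than 17), giving 17 + 17 + 17 + 17 + 9 = 77.
One more pen then forces some ink color to 18, so 77 + 1 = 78.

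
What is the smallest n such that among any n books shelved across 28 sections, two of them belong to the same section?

There are 28 sections acting as pigeonholes.
With 28 books we could place one in each, avoiding any repeat.
One more forces some class to hold 2, so 28 + 1 = 29.

29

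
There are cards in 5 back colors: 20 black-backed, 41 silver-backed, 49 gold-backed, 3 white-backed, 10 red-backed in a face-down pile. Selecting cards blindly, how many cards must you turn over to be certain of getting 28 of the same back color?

88

In the worst case we take at most 27 of each back color, but all 20 black-backed, all 3 white-backed, and all 10 red-backed (fewer than 27), giving 20 + 27 + 27 + 3 + 10 = 87.
One more card then forces some back color to 28, so 87 + 1 = 88.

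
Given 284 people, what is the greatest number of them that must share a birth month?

If each of the 12 months of the year held at most 23, the total would be at most 12 × 23 = 276 < 284, a contradiction.
So at least one holds ⌈284/12⌉ = 24.

24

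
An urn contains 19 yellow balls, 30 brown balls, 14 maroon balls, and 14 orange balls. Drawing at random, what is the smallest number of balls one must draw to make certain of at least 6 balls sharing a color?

21

The worst case takes 5 balls of each color without reaching 6 of any: 4 × 5 = 20.
The next ball must bring some color to 6, so 20 + 1 = 21.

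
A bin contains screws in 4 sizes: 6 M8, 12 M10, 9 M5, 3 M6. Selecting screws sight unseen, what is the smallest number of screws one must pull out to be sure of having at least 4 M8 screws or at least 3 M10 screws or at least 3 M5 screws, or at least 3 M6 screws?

10

Each of the 4 sizes has its own threshold; avoid all of them simultaneously.
The worst case stops just short of every target: 3 M8, 2 M10, 2 M5, 2 M6 — 3 + 2 + 2 + 2 = 9 screws.
One more screw must push some size to its target, so 9 + 1 = 10.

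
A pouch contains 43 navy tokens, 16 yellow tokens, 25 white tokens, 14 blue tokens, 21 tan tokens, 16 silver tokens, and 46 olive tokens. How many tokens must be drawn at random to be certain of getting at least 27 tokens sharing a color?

145

Treat the 7 colors as pigeonholes.
In the worst case we take at most 26 of each color, but all 16 yellow, all 25 white, all 14 blue, all 21 tan, and all 16 silver (fewer than 26), giving 26 + 16 + 25 + 14 + 21 + 16 + 26 = 144.
One more token then forces some color to 27, so 144 + 1 = 145.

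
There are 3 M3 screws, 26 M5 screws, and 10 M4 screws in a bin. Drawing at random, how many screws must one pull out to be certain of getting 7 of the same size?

16

In the worst case we take at most 6 of each size, but all 3 M3 (fewer than 6), giving 3 + 6 + 6 = 15.
One more screw then forces some size to 7, so 15 + 1 = 16.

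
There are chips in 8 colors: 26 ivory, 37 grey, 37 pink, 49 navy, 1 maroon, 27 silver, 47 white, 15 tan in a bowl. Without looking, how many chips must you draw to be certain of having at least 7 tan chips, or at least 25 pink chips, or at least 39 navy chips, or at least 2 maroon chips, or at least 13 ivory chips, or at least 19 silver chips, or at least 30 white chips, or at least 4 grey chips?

132

Each of the 8 colors has its own threshold; avoid all of them simultaneously.
The worst case stops just short of every target: 12 ivory, 3 grey, 24 pink, 38 navy, 1 maroon, 18 silver, 29 white, 6 tan — 12 + 3 + 24 + 38 + 1 + 18 + 29 + 6 = 131 chips.
One more chip must push some color to its target, so 131 + 1 = 132.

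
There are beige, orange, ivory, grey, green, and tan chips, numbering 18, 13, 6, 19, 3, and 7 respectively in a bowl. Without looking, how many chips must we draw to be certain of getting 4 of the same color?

Treat the 6 colors as pigeonholes.
The worst case takes 3 chips of each color without reaching 4 of any: 6 × 3 = 18.
The next chip must bring some color to 4, so 18 + 1 = 19.

19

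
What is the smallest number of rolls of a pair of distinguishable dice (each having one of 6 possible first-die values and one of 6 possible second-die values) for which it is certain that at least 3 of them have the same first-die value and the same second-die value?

There are 6 × 6 = 36 (first-die value, second-die value) combinations acting as pigeonholes.
With 36 × 2 = 72 rolls of a pair of distinguishable dice we could place exactly 2 in each, with no (first-die value, second-die value) pair reaching 3.
One more forces some (first-die value, second-die value) pair to hold 3, so 72 + 1 = 73.

73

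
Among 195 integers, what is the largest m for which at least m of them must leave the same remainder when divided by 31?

7

The 195 integers fall into 31 residue classes modulo 31.
If each of the 31 residue classes modulo 31 held at most 6, the total would be at most 31 × 6 = 186 < 195, a contradiction.
So at least one holds ⌈195/31⌉ = 7.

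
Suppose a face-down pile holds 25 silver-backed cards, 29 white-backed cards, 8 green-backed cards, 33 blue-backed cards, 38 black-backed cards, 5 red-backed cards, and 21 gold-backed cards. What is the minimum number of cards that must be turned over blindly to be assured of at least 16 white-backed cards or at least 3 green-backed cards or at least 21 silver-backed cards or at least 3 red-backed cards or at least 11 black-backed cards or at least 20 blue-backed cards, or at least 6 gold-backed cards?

74

The worst case stops just short of every target: 20 silver-backed, 15 white-backed, 2 green-backed, 19 blue-backed, 10 black-backed, 2 red-backed, 5 gold-backed — 20 + 15 + 2 + 19 + 10 + 2 + 5 = 73 cards.
One more card must push some back color to its target, so 73 + 1 = 74.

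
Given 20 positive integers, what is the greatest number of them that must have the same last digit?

There are 10 possible last digits, which serve as the pigeonholes.
If each of the 10 possible last digits held at most 1, the total would be at most 10 × 1 = 10 < 20, a contradiction.
So at least one holds ⌈20/10⌉ = 2.

2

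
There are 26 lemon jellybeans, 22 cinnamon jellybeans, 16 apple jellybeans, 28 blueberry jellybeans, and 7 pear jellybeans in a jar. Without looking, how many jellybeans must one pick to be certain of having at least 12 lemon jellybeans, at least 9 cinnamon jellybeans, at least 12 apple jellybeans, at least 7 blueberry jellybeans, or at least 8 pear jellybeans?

The worst case stops just short of every target: 11 lemon, 8 cinnamon, 11 apple, 6 blueberry, 7 pear — 11 + 8 + 11 + 6 + 7 = 43 jellybeans.
One more jellybean must push some flavor to its target, so 43 + 1 = 44.

44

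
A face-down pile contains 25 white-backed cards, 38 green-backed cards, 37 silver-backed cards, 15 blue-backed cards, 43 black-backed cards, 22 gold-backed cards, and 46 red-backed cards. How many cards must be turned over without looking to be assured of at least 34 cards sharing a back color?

195

Treat the 7 back colors as pigeonholes.
In the worst case we take at most 33 of each back color, but all 25 white-backed, all 15 blue-backed, and all 22 gold-backed (fewer than 33), giving 25 + 33 + 33 + 15 + 33 + 22 + 33 = 194.
One more card then forces some back color to 34, so 194 + 1 = 195.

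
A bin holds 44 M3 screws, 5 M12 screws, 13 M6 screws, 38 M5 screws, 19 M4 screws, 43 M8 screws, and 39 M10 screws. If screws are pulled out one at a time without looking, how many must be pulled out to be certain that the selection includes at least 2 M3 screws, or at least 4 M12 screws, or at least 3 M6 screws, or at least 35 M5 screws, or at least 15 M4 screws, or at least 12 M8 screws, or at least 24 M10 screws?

Each of the 7 sizes has its own threshold; avoid all of them simultaneously.
The worst case stops just short of every target: 1 M3, 3 M12, 2 M6, 34 M5, 14 M4, 11 M8, 23 M10 — 1 + 3 + 2 + 34 + 14 + 11 + 23 = 88 screws.
One more screw must push some size to its target, so 88 + 1 = 89.

89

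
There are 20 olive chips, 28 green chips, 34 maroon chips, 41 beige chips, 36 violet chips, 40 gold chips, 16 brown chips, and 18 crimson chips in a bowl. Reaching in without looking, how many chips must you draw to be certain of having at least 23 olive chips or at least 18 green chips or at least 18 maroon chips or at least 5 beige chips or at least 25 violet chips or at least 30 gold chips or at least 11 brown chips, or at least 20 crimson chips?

The worst case stops just short of every target: all 20 olive, 17 green, 17 maroon, 4 beige, 24 violet, 29 gold, 10 brown, all 18 crimson — 20 + 17 + 17 + 4 + 24 + 29 + 10 + 18 = 139 chips.
One more chip must push some color to its target, so 139 + 1 = 140.

140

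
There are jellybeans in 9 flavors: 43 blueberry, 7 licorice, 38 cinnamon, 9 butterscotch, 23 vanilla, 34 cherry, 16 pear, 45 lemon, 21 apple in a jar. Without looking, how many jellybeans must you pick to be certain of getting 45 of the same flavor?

236

In the worst case we take at most 44 of each flavor, but all 43 blueberry, all 7 licorice, all 38 cinnamon, all 9 butterscotch, all 23 vanilla, all 34 cherry, all 16 pear, and all 21 apple (fewer than 44), giving 43 + 7 + 38 + 9 + 23 + 34 + 16 + 44 + 21 = 235.
One more jellybean then forces some flavor to 45, so 235 + 1 = 236.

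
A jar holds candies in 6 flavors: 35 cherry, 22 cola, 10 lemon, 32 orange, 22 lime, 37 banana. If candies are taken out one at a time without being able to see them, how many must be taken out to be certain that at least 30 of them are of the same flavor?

In the worst case we take at most 29 of each flavor, but all 22 cola, all 10 lemon, and all 22 lime (fewer than 29), giving 29 + 22 + 10 + 29 + 22 + 29 = 141.
One more candy then forces some flavor to 30, so 141 + 1 = 142.

142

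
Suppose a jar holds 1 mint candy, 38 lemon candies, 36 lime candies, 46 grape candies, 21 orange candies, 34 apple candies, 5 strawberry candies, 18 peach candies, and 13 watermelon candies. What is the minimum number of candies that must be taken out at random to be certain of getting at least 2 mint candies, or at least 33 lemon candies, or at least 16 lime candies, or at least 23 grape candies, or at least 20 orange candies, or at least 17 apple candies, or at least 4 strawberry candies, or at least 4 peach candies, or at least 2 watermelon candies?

113

Each of the 9 flavors has its own threshold; avoid all of them simultaneously.
The worst case stops just short of every target: 1 mint, 32 lemon, 15 lime, 22 grape, 19 orange, 16 apple, 3 strawberry, 3 peach, 1 watermelon — 1 + 32 + 15 + 22 + 19 + 16 + 3 + 3 + 1 = 112 candies.
One more candy must push some flavor to its target, so 112 + 1 = 113.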